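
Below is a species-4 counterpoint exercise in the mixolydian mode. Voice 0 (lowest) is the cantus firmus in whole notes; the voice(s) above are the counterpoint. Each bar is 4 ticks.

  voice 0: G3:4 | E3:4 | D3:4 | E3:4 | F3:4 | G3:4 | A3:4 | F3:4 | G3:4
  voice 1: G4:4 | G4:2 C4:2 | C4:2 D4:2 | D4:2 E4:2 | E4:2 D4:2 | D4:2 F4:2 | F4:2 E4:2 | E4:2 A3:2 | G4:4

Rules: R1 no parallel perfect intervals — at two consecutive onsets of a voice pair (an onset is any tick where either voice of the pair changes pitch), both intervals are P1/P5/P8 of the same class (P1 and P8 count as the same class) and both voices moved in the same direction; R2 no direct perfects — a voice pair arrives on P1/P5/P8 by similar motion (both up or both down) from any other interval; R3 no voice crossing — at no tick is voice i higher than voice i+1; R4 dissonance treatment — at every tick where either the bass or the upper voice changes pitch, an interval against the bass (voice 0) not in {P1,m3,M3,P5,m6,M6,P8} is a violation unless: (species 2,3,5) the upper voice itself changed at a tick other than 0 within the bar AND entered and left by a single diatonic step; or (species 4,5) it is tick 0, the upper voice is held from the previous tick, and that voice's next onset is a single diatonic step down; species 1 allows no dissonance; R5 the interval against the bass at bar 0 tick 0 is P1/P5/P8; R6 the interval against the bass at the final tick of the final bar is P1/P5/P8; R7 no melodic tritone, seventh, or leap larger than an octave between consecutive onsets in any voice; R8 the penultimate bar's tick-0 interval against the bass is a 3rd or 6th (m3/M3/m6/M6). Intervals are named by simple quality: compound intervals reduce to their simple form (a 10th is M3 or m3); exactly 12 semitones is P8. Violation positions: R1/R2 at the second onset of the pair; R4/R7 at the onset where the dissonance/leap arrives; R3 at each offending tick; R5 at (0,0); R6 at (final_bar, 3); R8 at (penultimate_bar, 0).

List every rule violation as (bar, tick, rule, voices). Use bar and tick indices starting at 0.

(2, 0, R4, (0, 1))
(3, 0, R4, (0, 1))
(5, 2, R4, (0, 1))
(7, 0, R4, (0, 1))
(7, 0, R8, (0, 1))
(8, 0, R2, (0, 1))
(8, 0, R7, (1,))

bar 0: v0=G3 v1=G4 downbeat P8
bar 1: v0=E3 v1=G4 downbeat m3
bar 2: v0=D3 v1=C4 downbeat m7
bar 3: v0=E3 v1=D4 downbeat m7
bar 4: v0=F3 v1=E4 downbeat M7
bar 5: v0=G3 v1=D4 downbeat P5
bar 6: v0=A3 v1=F4 downbeat m6
bar 7: v0=F3 v1=E4 downbeat M7
bar 8: v0=G3 v1=G4 downbeat P8
  -> R4 @ bar 2 tick 0 v(0, 1): D3/C4 m7 untreated
  -> R4 @ bar 3 tick 0 v(0, 1): E3/D4 m7 untreated
  -> R4 @ bar 5 tick 2 v(0, 1): G3/F4 m7 untreated
  -> R4 @ bar 7 tick 0 v(0, 1): F3/E4 M7 untreated
  -> R8 @ bar 7 tick 0 v(0, 1): penult M7 not 3rd/6th
  -> R2 @ bar 8 tick 0 v(0, 1): F3/A3 M3 -> G3/G4 P8 similar
  -> R7 @ bar 8 tick 0 v(1,): A3->G4 leap 10st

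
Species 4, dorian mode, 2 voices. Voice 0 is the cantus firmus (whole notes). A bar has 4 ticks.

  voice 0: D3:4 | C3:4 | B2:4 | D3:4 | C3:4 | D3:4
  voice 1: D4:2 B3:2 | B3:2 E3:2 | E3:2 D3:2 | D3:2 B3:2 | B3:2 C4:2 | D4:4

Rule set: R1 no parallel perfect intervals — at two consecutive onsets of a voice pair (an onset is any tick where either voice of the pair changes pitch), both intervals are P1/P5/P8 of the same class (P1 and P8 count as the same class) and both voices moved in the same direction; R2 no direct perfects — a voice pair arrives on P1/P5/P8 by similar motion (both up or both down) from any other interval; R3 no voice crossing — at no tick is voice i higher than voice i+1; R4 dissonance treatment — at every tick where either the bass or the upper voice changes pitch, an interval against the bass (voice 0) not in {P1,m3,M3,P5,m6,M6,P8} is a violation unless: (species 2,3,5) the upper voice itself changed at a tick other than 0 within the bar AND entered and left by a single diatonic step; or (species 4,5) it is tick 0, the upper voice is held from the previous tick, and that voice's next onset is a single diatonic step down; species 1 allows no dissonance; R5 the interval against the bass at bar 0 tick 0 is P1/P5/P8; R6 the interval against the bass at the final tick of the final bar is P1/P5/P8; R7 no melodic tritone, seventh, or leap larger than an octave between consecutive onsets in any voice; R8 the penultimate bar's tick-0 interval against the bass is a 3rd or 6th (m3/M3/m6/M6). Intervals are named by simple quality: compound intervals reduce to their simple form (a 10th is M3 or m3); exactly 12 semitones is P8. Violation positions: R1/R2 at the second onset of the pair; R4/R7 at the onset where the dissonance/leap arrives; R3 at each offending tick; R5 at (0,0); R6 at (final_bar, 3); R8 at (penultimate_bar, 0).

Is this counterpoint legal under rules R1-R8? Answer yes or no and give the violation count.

No (4 violations)

bar 0: v0=D3 v1=D4 (P8)
bar 1: v0=C3 v1=B3 (M7)
bar 2: v0=B2 v1=E3 (P4)
bar 3: v0=D3 v1=D3 (P1)
bar 4: v0=C3 v1=B3 (M7)
bar 5: v0=D3 v1=D4 (P8)
  R4 @ bar1.0: C3/B3 M7 untreated
  R4 @ bar4.0: C3/B3 M7 untreated
  R8 @ bar4.0: penult M7 not 3rd/6th
  R1 @ bar5.0: C3/C4 P8 -> D3/D4 P8 similar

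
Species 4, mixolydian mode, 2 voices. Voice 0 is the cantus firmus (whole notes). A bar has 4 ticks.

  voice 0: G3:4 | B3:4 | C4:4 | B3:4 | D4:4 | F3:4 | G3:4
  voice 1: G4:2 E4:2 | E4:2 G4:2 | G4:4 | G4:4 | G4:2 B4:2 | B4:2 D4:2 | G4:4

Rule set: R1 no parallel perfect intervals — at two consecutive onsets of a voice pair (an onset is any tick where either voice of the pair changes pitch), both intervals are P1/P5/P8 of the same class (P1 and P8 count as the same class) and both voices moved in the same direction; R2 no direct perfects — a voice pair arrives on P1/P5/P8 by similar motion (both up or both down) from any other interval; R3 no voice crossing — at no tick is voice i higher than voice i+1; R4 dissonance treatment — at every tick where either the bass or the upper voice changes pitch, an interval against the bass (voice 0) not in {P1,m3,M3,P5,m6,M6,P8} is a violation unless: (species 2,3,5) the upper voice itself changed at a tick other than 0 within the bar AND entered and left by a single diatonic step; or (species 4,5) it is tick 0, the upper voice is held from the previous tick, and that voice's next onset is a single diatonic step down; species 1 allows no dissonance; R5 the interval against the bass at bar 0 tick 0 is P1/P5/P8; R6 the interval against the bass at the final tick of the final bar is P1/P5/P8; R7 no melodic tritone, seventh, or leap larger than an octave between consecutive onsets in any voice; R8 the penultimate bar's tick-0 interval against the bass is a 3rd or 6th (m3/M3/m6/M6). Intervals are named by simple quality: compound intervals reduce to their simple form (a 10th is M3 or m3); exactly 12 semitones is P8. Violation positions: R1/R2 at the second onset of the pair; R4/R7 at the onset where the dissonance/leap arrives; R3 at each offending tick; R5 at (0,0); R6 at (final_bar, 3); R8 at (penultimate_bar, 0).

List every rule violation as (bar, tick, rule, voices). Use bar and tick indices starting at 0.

(1, 0, R4, (0, 1))
(4, 0, R4, (0, 1))
(5, 0, R4, (0, 1))
(5, 0, R8, (0, 1))
(6, 0, R2, (0, 1))

bar 0: v0=G3 v1=G4 downbeat P8
bar 1: v0=B3 v1=E4 downbeat P4
bar 2: v0=C4 v1=G4 downbeat P5
bar 3: v0=B3 v1=G4 downbeat m6
bar 4: v0=D4 v1=G4 downbeat P4
bar 5: v0=F3 v1=B4 downbeat TT
bar 6: v0=G3 v1=G4 downbeat P8
  -> R4 @ bar 1 tick 0 v(0, 1): B3/E4 P4 untreated
  -> R4 @ bar 4 tick 0 v(0, 1): D4/G4 P4 untreated
  -> R4 @ bar 5 tick 0 v(0, 1): F3/B4 TT untreated
  -> R8 @ bar 5 tick 0 v(0, 1): penult TT not 3rd/6th
  -> R2 @ bar 6 tick 0 v(0, 1): F3/D4 M6 -> G3/G4 P8 similar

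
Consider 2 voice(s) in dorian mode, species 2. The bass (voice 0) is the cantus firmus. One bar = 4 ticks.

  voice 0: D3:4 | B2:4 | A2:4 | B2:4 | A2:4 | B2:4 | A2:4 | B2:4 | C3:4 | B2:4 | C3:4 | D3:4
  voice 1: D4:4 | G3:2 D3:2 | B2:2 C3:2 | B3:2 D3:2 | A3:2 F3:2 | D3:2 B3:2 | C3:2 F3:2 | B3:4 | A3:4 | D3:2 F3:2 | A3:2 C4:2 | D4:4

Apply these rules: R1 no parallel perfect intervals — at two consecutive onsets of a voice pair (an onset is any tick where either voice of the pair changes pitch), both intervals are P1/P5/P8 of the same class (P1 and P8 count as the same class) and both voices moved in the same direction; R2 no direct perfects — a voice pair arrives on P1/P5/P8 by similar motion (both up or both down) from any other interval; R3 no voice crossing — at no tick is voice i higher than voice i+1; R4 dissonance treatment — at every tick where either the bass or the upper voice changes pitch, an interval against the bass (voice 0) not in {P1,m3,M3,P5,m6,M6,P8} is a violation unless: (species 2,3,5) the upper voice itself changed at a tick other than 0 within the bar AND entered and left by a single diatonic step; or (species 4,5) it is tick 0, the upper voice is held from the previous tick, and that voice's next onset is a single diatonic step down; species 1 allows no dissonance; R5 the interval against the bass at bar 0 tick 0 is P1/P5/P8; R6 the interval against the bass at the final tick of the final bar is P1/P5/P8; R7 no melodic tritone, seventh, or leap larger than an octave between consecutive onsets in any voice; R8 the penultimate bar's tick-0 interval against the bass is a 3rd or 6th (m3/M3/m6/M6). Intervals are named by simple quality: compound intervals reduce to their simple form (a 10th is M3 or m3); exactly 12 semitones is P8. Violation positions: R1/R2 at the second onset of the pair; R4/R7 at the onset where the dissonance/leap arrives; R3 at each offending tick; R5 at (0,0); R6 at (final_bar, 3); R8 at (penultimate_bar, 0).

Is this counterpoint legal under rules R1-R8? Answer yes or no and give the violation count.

bar 0: v0=D3 v1=D4 (P8)
bar 1: v0=B2 v1=G3 (m6)
bar 2: v0=A2 v1=B2 (M2)
bar 3: v0=B2 v1=B3 (P8)
bar 4: v0=A2 v1=A3 (P8)
bar 5: v0=B2 v1=D3 (m3)
bar 6: v0=A2 v1=C3 (m3)
bar 7: v0=B2 v1=B3 (P8)
bar 8: v0=C3 v1=A3 (M6)
bar 9: v0=B2 v1=D3 (m3)
bar 10: v0=C3 v1=A3 (M6)
bar 11: v0=D3 v1=D4 (P8)
  R4 @ bar2.0: A2/B2 M2 untreated
  R2 @ bar3.0: A2/C3 m3 -> B2/B3 P8 similar
  R7 @ bar3.0: C3->B3 leap 11st
  R7 @ bar6.0: B3->C3 leap 11st
  R2 @ bar7.0: A2/F3 m6 -> B2/B3 P8 similar
  R7 @ bar7.0: F3->B3 leap 6st
  R4 @ bar9.2: B2/F3 TT untreated
  R1 @ bar11.0: C3/C4 P8 -> D3/D4 P8 similar

No (8 violations)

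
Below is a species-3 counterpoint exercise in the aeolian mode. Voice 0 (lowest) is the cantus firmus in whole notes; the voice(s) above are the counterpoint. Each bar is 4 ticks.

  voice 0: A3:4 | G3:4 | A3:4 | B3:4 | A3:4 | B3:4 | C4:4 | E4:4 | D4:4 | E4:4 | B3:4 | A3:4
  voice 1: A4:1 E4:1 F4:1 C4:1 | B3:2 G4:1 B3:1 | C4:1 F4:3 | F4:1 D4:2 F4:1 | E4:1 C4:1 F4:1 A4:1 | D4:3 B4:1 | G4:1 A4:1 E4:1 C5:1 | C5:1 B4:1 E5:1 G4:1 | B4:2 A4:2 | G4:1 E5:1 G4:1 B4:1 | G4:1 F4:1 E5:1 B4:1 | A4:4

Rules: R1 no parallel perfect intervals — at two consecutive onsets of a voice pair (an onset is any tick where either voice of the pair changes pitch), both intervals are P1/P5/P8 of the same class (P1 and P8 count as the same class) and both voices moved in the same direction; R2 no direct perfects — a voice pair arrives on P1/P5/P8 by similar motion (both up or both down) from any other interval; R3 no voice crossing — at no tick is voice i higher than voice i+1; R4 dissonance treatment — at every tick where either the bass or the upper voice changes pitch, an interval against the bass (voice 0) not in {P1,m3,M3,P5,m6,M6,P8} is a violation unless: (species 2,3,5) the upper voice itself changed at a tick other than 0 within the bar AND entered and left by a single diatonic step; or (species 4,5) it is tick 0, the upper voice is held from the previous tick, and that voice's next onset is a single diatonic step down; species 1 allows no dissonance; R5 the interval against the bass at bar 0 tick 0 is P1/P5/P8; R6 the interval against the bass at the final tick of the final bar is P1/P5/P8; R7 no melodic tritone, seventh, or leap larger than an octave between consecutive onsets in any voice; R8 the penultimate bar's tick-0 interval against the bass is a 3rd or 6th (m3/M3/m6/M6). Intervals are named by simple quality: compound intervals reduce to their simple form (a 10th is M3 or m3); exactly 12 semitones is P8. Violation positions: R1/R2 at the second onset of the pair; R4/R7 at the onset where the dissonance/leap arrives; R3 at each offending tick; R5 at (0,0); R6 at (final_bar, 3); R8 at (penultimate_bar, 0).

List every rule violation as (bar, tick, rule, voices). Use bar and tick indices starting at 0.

bar 0: v0=A3 v1=A4 downbeat P8
bar 1: v0=G3 v1=B3 downbeat M3
bar 2: v0=A3 v1=C4 downbeat m3
bar 3: v0=B3 v1=F4 downbeat TT
bar 4: v0=A3 v1=E4 downbeat P5
bar 5: v0=B3 v1=D4 downbeat m3
bar 6: v0=C4 v1=G4 downbeat P5
bar 7: v0=E4 v1=C5 downbeat m6
bar 8: v0=D4 v1=B4 downbeat M6
bar 9: v0=E4 v1=G4 downbeat m3
bar 10: v0=B3 v1=G4 downbeat m6
bar 11: v0=A3 v1=A4 downbeat P8
  -> R4 @ bar 3 tick 0 v(0, 1): B3/F4 TT untreated
  -> R4 @ bar 3 tick 3 v(0, 1): B3/F4 TT untreated
  -> R2 @ bar 4 tick 0 v(0, 1): B3/F4 TT -> A3/E4 P5 similar
  -> R4 @ bar 10 tick 1 v(0, 1): B3/F4 TT untreated
  -> R4 @ bar 10 tick 2 v(0, 1): B3/E5 P4 untreated
  -> R7 @ bar 10 tick 2 v(1,): F4->E5 leap 11st
  -> R1 @ bar 11 tick 0 v(0, 1): B3/B4 P8 -> A3/A4 P8 similar

(3, 0, R4, (0, 1))
(3, 3, R4, (0, 1))
(4, 0, R2, (0, 1))
(10, 1, R4, (0, 1))
(10, 2, R4, (0, 1))
(10, 2, R7, (1,))
(11, 0, R1, (0, 1))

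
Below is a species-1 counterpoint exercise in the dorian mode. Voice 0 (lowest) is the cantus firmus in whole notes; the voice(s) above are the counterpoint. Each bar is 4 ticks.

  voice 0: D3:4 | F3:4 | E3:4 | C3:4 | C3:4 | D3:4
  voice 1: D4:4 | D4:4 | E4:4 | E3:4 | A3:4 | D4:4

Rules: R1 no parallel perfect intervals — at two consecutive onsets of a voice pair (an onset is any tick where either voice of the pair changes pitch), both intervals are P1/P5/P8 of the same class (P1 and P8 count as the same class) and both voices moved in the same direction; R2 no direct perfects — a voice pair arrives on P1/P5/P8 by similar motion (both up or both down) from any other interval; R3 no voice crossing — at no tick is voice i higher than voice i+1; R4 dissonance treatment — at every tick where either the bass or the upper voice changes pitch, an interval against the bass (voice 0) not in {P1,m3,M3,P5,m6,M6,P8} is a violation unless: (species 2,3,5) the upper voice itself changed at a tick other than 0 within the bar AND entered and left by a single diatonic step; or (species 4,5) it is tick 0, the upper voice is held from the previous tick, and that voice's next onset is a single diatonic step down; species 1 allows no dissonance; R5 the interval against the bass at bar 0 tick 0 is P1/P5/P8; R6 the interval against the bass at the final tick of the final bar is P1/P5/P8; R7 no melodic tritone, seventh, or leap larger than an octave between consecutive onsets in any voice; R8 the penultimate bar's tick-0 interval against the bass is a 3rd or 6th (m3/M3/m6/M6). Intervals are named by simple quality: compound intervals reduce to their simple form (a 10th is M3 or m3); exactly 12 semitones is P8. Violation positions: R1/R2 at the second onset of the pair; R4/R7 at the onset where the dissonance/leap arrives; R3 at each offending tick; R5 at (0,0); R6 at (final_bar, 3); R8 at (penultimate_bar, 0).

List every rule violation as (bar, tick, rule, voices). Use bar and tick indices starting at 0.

(5, 0, R2, (0, 1))

bar 0: v0=D3 v1=D4 downbeat P8
bar 1: v0=F3 v1=D4 downbeat M6
bar 2: v0=E3 v1=E4 downbeat P8
bar 3: v0=C3 v1=E3 downbeat M3
bar 4: v0=C3 v1=A3 downbeat M6
bar 5: v0=D3 v1=D4 downbeat P8
  -> R2 @ bar 5 tick 0 v(0, 1): C3/A3 M6 -> D3/D4 P8 similar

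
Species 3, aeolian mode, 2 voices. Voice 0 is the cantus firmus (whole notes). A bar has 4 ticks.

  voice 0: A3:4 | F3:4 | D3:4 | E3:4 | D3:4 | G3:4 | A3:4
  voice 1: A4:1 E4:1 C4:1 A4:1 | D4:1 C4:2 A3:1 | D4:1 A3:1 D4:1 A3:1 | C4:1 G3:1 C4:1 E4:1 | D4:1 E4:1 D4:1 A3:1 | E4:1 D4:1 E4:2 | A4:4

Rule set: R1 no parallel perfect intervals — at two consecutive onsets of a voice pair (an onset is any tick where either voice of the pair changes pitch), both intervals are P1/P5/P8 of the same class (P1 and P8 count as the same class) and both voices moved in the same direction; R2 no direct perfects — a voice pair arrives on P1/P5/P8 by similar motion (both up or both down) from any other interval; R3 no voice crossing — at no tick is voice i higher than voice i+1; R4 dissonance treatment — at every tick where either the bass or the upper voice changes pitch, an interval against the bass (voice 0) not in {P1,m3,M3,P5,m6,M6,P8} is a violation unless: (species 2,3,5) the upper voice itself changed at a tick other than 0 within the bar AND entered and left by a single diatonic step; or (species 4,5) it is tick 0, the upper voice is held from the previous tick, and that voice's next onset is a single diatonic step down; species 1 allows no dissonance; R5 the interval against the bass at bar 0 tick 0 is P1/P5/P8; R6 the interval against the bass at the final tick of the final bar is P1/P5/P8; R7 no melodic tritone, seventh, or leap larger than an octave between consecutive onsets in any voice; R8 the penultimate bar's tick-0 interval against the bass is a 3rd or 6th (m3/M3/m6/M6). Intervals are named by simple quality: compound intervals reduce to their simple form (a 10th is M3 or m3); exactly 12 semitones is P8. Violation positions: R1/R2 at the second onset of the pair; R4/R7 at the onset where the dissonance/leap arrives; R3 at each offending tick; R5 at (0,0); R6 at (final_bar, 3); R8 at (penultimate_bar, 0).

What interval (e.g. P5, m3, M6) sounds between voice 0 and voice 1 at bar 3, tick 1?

voice 0=E3 voice 1=G3 -> m3

m3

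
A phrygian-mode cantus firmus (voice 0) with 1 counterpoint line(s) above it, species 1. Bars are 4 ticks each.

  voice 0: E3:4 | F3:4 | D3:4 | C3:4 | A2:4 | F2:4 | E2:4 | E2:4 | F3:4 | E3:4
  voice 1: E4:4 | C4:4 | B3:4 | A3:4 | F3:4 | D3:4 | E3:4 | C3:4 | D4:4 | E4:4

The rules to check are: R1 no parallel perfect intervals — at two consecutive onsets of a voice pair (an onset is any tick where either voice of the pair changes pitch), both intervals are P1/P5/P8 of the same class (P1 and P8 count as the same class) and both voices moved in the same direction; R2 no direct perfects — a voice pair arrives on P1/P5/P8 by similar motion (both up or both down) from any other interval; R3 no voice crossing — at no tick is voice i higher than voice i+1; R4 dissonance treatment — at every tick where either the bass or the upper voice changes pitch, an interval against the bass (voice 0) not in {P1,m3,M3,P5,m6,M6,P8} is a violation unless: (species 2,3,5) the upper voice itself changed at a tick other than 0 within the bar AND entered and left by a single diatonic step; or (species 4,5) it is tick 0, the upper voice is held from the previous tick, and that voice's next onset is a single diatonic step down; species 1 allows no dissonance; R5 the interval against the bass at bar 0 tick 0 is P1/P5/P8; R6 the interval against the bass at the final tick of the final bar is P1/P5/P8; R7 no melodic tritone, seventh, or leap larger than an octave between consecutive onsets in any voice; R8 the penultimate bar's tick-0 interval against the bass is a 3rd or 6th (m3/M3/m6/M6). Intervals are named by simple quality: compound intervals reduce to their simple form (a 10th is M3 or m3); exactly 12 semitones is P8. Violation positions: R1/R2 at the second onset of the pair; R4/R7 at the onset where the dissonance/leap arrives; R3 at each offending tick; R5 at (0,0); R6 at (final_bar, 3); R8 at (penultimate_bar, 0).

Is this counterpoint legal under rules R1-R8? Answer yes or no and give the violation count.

bar 0: v0=E3 v1=E4 (P8)
bar 1: v0=F3 v1=C4 (P5)
bar 2: v0=D3 v1=B3 (M6)
bar 3: v0=C3 v1=A3 (M6)
bar 4: v0=A2 v1=F3 (m6)
bar 5: v0=F2 v1=D3 (M6)
bar 6: v0=E2 v1=E3 (P8)
bar 7: v0=E2 v1=C3 (m6)
bar 8: v0=F3 v1=D4 (M6)
bar 9: v0=E3 v1=E4 (P8)
  R7 @ bar8.0: E2->F3 leap 13st
  R7 @ bar8.0: C3->D4 leap 14st

No (2 violations)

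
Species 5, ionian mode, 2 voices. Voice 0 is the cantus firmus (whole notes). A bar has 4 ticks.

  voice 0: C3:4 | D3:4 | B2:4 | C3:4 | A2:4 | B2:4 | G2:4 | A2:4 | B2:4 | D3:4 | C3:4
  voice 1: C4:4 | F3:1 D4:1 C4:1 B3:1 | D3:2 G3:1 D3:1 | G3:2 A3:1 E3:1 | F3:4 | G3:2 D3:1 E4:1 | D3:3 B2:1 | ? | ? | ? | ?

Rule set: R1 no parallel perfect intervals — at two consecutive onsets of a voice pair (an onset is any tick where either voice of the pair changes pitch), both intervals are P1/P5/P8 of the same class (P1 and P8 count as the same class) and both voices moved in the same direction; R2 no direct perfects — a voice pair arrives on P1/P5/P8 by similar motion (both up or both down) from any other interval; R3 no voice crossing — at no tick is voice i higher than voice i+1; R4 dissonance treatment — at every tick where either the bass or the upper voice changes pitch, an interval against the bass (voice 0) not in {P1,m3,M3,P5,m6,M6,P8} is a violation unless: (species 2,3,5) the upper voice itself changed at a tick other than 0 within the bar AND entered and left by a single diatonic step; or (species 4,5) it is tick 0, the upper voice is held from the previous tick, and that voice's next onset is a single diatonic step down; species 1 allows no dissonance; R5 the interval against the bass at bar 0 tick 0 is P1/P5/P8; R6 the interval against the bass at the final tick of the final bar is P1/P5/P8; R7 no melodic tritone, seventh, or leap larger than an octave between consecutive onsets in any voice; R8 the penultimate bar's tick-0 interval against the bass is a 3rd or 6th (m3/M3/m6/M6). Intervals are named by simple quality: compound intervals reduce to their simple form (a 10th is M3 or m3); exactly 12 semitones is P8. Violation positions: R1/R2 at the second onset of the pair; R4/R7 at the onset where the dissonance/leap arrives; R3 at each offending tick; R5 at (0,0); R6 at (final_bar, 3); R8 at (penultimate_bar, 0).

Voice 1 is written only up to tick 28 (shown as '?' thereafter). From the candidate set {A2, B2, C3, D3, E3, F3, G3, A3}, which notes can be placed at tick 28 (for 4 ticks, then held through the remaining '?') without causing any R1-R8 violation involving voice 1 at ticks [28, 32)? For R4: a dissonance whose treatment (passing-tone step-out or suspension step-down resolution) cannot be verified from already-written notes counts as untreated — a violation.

A2: legal
B2: violates R4
C3: legal
D3: violates R4
E3: violates R2
F3: violates R7
G3: violates R4
A3: violates R2,R7

{A2, C3}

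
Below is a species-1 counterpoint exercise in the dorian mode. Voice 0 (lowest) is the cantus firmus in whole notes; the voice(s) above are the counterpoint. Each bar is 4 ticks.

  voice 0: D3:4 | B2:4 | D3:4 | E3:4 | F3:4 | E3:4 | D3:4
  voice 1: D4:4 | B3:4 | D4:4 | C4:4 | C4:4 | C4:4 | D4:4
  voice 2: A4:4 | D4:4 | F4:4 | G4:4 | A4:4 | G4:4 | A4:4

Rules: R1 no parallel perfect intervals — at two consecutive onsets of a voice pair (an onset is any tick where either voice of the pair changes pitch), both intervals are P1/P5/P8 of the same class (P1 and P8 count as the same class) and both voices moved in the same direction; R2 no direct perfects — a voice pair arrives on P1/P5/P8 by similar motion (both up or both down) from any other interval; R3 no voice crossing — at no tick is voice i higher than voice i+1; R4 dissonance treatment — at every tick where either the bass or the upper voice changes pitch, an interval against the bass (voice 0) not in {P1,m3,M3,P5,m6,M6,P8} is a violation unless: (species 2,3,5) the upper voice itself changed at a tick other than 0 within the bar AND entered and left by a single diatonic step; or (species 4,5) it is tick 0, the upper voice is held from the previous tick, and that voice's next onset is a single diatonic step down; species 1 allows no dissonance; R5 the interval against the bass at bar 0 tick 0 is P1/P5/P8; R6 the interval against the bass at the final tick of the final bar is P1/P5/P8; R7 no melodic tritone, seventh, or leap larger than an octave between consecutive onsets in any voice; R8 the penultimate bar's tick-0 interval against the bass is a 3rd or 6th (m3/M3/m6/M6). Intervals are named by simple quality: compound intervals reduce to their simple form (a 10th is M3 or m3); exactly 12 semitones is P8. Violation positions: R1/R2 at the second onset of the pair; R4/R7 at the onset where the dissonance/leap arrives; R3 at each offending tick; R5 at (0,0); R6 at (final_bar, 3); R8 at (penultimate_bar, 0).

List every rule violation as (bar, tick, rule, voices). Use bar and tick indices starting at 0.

(1, 0, R1, (0, 1))
(2, 0, R1, (0, 1))
(6, 0, R1, (1, 2))

bar 0: v0=D3 v1=D4 v2=A4 downbeat P5
bar 1: v0=B2 v1=B3 v2=D4 downbeat m3
bar 2: v0=D3 v1=D4 v2=F4 downbeat m3
bar 3: v0=E3 v1=C4 v2=G4 downbeat m3
bar 4: v0=F3 v1=C4 v2=A4 downbeat M3
bar 5: v0=E3 v1=C4 v2=G4 downbeat m3
bar 6: v0=D3 v1=D4 v2=A4 downbeat P5
  -> R1 @ bar 1 tick 0 v(0, 1): D3/D4 P8 -> B2/B3 P8 similar
  -> R1 @ bar 2 tick 0 v(0, 1): B2/B3 P8 -> D3/D4 P8 similar
  -> R1 @ bar 6 tick 0 v(1, 2): C4/G4 P5 -> D4/A4 P5 similar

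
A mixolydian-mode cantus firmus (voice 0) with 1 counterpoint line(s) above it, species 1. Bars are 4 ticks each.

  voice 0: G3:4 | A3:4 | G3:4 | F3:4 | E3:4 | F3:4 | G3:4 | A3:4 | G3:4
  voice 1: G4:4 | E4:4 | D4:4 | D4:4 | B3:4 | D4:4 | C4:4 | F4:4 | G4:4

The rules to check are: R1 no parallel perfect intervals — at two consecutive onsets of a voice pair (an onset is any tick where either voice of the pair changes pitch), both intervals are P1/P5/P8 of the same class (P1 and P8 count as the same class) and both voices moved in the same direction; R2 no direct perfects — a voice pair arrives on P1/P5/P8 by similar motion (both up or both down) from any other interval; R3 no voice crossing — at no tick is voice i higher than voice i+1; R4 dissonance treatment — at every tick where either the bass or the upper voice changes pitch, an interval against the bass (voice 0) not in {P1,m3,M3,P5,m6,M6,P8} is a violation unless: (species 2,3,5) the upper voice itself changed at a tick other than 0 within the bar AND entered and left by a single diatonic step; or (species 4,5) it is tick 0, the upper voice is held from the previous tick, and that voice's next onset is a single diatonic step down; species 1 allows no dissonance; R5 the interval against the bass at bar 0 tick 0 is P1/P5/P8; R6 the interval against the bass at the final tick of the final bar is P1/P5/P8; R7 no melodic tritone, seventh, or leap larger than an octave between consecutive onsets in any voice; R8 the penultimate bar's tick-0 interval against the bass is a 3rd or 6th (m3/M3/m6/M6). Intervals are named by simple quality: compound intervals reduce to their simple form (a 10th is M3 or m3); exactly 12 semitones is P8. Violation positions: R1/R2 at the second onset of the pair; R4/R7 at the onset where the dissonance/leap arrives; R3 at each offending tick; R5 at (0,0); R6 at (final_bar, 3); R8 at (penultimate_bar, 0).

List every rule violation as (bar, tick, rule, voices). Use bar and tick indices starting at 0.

(2, 0, R1, (0, 1))
(4, 0, R2, (0, 1))
(6, 0, R4, (0, 1))

bar 0: v0=G3 v1=G4 downbeat P8
bar 1: v0=A3 v1=E4 downbeat P5
bar 2: v0=G3 v1=D4 downbeat P5
bar 3: v0=F3 v1=D4 downbeat M6
bar 4: v0=E3 v1=B3 downbeat P5
bar 5: v0=F3 v1=D4 downbeat M6
bar 6: v0=G3 v1=C4 downbeat P4
bar 7: v0=A3 v1=F4 downbeat m6
bar 8: v0=G3 v1=G4 downbeat P8
  -> R1 @ bar 2 tick 0 v(0, 1): A3/E4 P5 -> G3/D4 P5 similar
  -> R2 @ bar 4 tick 0 v(0, 1): F3/D4 M6 -> E3/B3 P5 similar
  -> R4 @ bar 6 tick 0 v(0, 1): G3/C4 P4 untreated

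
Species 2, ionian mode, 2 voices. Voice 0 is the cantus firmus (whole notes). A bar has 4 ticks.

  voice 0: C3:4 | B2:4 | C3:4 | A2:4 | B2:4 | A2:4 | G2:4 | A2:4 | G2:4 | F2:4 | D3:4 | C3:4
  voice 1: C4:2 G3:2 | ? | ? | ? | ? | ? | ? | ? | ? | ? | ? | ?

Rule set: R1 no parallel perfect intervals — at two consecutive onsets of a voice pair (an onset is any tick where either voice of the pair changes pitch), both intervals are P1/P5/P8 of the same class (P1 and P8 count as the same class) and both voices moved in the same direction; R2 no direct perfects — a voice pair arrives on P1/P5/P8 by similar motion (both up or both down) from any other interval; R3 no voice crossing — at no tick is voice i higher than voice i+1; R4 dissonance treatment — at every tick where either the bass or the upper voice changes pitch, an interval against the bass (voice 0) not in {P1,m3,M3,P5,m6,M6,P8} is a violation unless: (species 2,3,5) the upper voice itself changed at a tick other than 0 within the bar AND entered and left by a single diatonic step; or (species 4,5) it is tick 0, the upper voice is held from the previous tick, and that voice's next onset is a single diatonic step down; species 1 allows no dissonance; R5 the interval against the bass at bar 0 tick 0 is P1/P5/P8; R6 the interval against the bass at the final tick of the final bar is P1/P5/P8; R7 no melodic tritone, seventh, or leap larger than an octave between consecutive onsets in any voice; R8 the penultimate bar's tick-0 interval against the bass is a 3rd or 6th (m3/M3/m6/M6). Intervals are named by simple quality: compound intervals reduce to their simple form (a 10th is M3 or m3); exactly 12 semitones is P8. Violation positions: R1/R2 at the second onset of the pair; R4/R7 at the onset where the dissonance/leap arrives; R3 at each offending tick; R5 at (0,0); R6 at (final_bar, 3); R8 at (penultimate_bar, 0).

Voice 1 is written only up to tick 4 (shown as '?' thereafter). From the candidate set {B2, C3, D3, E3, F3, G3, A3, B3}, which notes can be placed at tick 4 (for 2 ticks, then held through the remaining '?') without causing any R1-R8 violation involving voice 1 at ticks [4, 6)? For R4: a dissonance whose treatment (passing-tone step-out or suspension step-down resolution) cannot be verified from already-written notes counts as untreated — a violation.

{B3, D3, G3}

B2: violates R2
C3: violates R4
D3: legal
E3: violates R4
F3: violates R4
G3: legal
A3: violates R4
B3: legal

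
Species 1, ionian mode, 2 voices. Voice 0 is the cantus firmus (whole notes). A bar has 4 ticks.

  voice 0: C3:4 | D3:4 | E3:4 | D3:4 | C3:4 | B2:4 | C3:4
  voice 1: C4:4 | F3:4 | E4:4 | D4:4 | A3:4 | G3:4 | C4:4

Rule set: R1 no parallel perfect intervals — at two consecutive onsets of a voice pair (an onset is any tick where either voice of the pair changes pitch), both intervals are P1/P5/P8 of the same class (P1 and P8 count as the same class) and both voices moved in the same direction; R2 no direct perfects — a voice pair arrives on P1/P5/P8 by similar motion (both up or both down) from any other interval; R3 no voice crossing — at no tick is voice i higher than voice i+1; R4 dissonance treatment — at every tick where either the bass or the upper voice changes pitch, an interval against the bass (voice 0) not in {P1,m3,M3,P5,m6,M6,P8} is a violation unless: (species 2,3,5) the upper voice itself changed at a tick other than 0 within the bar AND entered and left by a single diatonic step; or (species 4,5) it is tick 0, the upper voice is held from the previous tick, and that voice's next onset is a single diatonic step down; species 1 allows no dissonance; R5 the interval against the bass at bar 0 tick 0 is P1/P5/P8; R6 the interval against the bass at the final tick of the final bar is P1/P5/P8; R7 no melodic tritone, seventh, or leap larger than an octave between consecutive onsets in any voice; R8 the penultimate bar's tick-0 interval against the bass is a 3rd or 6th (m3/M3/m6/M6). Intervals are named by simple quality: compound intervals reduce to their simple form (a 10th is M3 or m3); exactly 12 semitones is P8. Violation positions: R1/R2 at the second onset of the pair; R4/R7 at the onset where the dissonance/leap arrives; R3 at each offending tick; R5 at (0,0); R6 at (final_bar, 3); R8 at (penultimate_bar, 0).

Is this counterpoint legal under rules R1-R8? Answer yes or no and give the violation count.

No (4 violations)

bar 0: v0=C3 v1=C4 (P8)
bar 1: v0=D3 v1=F3 (m3)
bar 2: v0=E3 v1=E4 (P8)
bar 3: v0=D3 v1=D4 (P8)
bar 4: v0=C3 v1=A3 (M6)
bar 5: v0=B2 v1=G3 (m6)
bar 6: v0=C3 v1=C4 (P8)
  R2 @ bar2.0: D3/F3 m3 -> E3/E4 P8 similar
  R7 @ bar2.0: F3->E4 leap 11st
  R1 @ bar3.0: E3/E4 P8 -> D3/D4 P8 similar
  R2 @ bar6.0: B2/G3 m6 -> C3/C4 P8 similar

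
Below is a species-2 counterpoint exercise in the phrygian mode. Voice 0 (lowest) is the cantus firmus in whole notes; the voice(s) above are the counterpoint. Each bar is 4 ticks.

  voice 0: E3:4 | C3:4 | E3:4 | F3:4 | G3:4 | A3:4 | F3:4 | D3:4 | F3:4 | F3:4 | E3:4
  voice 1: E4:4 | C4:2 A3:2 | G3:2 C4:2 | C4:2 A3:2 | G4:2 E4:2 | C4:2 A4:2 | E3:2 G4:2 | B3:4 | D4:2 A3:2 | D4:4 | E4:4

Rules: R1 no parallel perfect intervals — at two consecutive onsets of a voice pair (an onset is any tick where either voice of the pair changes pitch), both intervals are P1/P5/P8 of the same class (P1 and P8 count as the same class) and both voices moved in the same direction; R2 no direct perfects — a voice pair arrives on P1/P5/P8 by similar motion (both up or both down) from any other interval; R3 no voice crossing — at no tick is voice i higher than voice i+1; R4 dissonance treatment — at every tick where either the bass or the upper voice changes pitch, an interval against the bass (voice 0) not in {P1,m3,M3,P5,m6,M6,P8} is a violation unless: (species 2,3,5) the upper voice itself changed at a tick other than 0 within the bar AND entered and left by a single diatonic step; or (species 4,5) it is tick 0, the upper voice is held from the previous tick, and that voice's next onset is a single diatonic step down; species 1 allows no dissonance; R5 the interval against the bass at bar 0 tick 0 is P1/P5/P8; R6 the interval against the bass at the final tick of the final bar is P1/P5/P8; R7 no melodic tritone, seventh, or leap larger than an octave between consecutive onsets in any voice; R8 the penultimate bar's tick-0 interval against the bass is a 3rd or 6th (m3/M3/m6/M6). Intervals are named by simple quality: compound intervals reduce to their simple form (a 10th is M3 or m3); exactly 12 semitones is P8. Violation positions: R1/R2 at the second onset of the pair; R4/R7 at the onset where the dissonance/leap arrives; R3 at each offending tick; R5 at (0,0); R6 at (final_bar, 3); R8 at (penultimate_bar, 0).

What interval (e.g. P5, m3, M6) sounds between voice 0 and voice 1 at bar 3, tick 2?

voice 0=F3 voice 1=A3 -> M3

M3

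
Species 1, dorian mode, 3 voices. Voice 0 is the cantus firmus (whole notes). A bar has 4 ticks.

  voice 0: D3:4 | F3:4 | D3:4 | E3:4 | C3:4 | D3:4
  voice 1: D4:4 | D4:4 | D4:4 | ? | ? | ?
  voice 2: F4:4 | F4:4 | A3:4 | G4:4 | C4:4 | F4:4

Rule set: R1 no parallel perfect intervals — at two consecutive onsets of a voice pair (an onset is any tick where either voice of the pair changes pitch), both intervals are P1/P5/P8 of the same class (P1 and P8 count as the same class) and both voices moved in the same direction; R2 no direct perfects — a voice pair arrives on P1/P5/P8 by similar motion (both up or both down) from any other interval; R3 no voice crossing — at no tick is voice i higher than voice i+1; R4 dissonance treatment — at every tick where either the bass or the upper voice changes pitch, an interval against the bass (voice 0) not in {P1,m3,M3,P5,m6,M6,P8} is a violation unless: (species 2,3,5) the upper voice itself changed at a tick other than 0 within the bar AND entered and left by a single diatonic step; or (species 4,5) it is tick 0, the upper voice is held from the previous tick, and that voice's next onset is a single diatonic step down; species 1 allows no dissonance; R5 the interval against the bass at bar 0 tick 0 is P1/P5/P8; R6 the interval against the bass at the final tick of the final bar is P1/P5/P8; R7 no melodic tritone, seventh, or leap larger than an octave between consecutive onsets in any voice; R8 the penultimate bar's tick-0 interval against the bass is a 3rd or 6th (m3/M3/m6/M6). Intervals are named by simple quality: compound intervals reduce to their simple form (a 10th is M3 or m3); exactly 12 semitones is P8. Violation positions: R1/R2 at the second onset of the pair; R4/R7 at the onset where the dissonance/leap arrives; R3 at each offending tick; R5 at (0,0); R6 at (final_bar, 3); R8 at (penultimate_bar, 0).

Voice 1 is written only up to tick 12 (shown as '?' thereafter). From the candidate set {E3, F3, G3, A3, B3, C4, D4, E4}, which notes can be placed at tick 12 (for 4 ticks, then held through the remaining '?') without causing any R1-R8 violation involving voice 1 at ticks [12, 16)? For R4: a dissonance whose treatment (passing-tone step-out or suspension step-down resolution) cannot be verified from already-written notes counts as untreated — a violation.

{B3, C4, G3}

E3: violates R7
F3: violates R4
G3: legal
A3: violates R4
B3: legal
C4: legal
D4: violates R4
E4: violates R1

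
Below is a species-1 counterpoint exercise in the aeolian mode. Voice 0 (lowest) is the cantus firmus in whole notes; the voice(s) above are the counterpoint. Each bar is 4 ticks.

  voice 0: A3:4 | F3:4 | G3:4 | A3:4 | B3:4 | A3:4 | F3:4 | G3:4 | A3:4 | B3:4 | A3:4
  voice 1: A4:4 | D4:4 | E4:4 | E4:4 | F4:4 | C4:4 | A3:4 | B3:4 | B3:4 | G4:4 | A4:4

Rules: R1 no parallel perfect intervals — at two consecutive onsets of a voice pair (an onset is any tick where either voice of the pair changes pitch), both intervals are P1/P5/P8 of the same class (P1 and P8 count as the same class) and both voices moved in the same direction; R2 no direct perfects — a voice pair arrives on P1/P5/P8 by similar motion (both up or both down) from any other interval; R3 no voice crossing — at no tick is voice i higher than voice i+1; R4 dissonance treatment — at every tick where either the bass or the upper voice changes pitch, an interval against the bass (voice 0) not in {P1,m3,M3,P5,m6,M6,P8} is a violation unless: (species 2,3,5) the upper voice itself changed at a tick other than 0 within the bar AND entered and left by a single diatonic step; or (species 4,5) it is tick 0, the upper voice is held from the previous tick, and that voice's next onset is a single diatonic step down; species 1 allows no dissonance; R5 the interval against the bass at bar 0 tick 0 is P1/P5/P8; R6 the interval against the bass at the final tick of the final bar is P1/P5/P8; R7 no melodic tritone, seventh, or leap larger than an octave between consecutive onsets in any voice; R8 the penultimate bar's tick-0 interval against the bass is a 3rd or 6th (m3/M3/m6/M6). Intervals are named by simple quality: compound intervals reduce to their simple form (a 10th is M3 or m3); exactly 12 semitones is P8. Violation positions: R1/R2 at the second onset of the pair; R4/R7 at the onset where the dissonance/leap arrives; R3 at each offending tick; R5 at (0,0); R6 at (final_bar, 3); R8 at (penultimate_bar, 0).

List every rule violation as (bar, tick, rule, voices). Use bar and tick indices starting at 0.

(4, 0, R4, (0, 1))
(8, 0, R4, (0, 1))

bar 0: v0=A3 v1=A4 downbeat P8
bar 1: v0=F3 v1=D4 downbeat M6
bar 2: v0=G3 v1=E4 downbeat M6
bar 3: v0=A3 v1=E4 downbeat P5
bar 4: v0=B3 v1=F4 downbeat TT
bar 5: v0=A3 v1=C4 downbeat m3
bar 6: v0=F3 v1=A3 downbeat M3
bar 7: v0=G3 v1=B3 downbeat M3
bar 8: v0=A3 v1=B3 downbeat M2
bar 9: v0=B3 v1=G4 downbeat m6
bar 10: v0=A3 v1=A4 downbeat P8
  -> R4 @ bar 4 tick 0 v(0, 1): B3/F4 TT untreated
  -> R4 @ bar 8 tick 0 v(0, 1): A3/B3 M2 untreated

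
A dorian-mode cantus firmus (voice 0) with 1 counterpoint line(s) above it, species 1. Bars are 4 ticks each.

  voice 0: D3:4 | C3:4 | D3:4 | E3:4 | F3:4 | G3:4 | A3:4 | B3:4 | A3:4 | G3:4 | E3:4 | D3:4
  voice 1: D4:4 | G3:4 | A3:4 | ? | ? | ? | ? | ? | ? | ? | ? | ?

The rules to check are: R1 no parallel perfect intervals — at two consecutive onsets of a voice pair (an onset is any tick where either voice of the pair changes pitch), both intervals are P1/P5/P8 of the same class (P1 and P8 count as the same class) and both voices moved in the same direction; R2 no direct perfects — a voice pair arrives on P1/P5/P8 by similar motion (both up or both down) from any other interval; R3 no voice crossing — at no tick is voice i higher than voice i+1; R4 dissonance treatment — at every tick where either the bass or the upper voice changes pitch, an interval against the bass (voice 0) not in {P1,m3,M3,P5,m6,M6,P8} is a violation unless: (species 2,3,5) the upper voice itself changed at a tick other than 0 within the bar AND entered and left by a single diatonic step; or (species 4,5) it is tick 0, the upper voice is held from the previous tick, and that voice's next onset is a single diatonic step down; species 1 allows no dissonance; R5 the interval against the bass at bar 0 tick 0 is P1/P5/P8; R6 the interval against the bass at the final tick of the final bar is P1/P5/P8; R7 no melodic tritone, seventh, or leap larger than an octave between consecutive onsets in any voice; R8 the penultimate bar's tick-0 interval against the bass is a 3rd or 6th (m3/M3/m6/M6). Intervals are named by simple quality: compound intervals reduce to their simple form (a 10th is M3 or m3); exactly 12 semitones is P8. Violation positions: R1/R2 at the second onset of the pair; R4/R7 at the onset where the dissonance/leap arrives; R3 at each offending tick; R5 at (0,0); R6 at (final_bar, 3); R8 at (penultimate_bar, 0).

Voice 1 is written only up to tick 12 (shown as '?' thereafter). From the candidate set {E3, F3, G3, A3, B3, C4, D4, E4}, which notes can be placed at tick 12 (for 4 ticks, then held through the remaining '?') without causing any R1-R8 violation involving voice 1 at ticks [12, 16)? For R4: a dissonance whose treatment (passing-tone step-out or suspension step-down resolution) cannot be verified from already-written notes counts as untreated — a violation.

{C4, E3, G3}

E3: legal
F3: violates R4
G3: legal
A3: violates R4
B3: violates R1
C4: legal
D4: violates R4
E4: violates R2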